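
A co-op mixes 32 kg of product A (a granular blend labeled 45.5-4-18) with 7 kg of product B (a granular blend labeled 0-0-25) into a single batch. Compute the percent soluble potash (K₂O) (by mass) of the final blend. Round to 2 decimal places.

19.26% K₂O

Total mass = 32 + 7 = 39 kg.
K₂O mass = 18%×32 + 25%×7 = 7.51 kg.
% K₂O = 7.51 / 39 = 19.2564%.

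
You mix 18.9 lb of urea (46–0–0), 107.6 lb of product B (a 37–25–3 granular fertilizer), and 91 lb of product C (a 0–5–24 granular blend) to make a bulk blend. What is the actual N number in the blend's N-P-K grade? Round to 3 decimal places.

22.302% N

Total mass = 18.9 + 107.6 + 91 = 217.5 lb.
N mass = 46%×18.9 + 37%×107.6 + 0%×91 = 48.506 lb.
% N = 48.506 / 217.5 = 22.3016%.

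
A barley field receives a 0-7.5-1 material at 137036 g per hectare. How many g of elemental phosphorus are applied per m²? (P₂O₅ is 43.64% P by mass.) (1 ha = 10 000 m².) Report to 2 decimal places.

P₂O₅ per hectare = 137036 × 7.5% = 10277.7 g.
Elemental P = 10277.7 × 0.4364 = 4485.19 g per hectare.
Convert to per m²: 4485.19 × 0.0001 = 0.448519 g.

0.45 g P per sq m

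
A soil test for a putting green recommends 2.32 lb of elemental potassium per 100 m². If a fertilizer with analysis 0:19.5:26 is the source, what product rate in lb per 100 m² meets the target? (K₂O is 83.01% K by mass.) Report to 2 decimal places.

As K₂O: 2.32 / 0.8301 = 2.79484 lb per 100 m².
Product per 100 m² = 2.79484 / 26% = 10.7494 lb.

10.75 lb of product per hundred sq m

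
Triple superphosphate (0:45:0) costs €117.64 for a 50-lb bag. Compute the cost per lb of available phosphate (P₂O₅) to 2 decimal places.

€5.23 per lb P₂O₅

P₂O₅ in bag = 50 × 45% = 22.5 lb.
Cost per lb P₂O₅ = €117.64 / 22.5 = €5.2284.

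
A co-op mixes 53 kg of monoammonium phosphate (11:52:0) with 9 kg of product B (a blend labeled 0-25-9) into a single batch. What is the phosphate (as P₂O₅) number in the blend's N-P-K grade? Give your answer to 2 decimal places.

48.08% P₂O₅

Total mass = 53 + 9 = 62 kg.
P₂O₅ mass = 52%×53 + 25%×9 = 29.81 kg.
% P₂O₅ = 29.81 / 62 = 48.0806%.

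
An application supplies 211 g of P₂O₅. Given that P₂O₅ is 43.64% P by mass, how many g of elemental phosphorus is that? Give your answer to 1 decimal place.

P = 211 × 0.4364 = 92.0804 g.

92.1 g P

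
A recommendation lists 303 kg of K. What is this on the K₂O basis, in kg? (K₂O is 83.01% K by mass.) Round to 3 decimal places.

K₂O = 303 / 0.8301 = 365.0163 kg.

365.016 kg K₂O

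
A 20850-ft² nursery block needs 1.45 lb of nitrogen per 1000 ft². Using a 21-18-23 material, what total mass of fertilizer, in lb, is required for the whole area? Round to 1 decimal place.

144.0 lb

Product per 1000 ft² = 1.45 / 21% = 6.90476 lb.
Total product = 6.90476 × 20850 / 1000 = 143.964 lb.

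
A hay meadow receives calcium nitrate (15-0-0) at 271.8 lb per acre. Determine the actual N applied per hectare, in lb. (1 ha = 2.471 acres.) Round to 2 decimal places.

nitrogen per acre = 271.8 × 15% = 40.77 lb.
Convert to per hectare: 40.77 × 2.471 = 100.743 lb.

100.74 lb N per hectare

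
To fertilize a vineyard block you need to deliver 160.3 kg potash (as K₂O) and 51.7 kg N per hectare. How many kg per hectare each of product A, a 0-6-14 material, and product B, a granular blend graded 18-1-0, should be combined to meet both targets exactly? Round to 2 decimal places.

1145.00 kg product A, 287.22 kg product B

Per-hectare balance (a = product A, b = product B):
K₂O: 0.14·a + 0·b = 160.3
N: 0·a + 0.18·b = 51.7
Solving simultaneously: a = 1145, b = 287.222.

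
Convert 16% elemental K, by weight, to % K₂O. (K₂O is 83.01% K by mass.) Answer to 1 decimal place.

19.3% K₂O

%K₂O = 16 / 0.8301 = 19.2748%.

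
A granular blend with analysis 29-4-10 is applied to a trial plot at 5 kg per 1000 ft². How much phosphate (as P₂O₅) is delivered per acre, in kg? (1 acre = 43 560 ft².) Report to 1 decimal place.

P₂O₅ per 1000 ft² = 5 × 4% = 0.2 kg.
Convert to per acre: 0.2 × 43.56 = 8.712 kg.

8.7 kg P₂O₅ per acre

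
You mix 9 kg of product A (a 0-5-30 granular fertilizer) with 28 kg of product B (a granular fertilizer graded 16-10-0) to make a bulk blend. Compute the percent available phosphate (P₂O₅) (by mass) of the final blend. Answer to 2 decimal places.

Total mass = 9 + 28 = 37 kg.
P₂O₅ mass = 5%×9 + 10%×28 = 3.25 kg.
% P₂O₅ = 3.25 / 37 = 8.78378%.

8.78% P₂O₅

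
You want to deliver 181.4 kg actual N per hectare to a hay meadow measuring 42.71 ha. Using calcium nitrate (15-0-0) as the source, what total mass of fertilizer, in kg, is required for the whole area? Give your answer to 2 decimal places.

51650.63 kg

Product per hectare = 181.4 / 15% = 1209.33 kg.
Total product = 1209.33 × 42.71 = 51650.627 kg.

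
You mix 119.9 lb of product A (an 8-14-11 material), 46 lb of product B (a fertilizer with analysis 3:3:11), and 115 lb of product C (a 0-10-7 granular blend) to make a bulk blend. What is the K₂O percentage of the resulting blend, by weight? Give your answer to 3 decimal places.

9.362% K₂O

Total mass = 119.9 + 46 + 115 = 280.9 lb.
K₂O mass = 11%×119.9 + 11%×46 + 7%×115 = 26.299 lb.
% K₂O = 26.299 / 280.9 = 9.36241%.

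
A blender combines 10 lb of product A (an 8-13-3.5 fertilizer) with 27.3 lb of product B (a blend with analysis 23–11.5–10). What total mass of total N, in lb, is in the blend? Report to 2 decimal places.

7.08 lb N

N mass = 8%×10 + 23%×27.3 = 7.079 lb.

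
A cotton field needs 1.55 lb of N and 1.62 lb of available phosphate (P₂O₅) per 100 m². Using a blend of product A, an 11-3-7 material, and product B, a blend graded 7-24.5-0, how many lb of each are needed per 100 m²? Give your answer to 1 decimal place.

10.7 lb product A, 5.3 lb product B

Per-100 m² balance (a = product A, b = product B):
N: 0.11·a + 0.07·b = 1.55
P₂O₅: 0.03·a + 0.245·b = 1.62
Eliminate b: (row1) − 0.07/0.245·(row2) → 0.101429·a = 1.08714, so a = 10.7183.
Then b = (1.62 − 0.03·10.7183) / 0.245 = 5.2998.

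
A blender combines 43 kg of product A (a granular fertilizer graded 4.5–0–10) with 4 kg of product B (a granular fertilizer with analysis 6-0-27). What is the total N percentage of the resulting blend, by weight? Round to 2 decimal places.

Total mass = 43 + 4 = 47 kg.
N mass = 4.5%×43 + 6%×4 = 2.175 kg.
% N = 2.175 / 47 = 4.62766%.

4.63% N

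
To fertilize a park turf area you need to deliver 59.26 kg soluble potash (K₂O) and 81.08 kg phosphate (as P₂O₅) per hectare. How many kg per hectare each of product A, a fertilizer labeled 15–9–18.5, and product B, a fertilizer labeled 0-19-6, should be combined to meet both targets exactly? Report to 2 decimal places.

Let a = kg of product A, b = kg of product B (per hectare).
K₂O: 0.185·a + 0.06·b = 59.26
P₂O₅: 0.09·a + 0.19·b = 81.08
Solving simultaneously: a = 214.9445, b = 324.921.

214.94 kg product A, 324.92 kg product B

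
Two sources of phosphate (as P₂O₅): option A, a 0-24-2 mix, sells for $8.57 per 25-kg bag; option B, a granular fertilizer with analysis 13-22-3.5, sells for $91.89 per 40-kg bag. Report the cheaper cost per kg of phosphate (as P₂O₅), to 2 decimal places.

option A: P₂O₅ per bag = 25 × 24% = 6 kg; cost = 8.57 / 6 = $1.4283/kg P₂O₅.
option B: P₂O₅ per bag = 40 × 22% = 8.8 kg; cost = 91.89 / 8.8 = $10.4420/kg P₂O₅.
option A is cheaper.

$1.43 per kg P₂O₅ (option A)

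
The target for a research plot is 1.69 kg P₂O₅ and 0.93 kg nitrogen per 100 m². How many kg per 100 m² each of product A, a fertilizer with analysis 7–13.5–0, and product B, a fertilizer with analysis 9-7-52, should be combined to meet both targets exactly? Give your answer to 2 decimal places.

Let a = kg of product A, b = kg of product B (per 100 m²).
P₂O₅: 0.135·a + 0.07·b = 1.69
N: 0.07·a + 0.09·b = 0.93
Eliminate a: (row1) − 0.135/0.07·(row2) → -0.103571·b = -0.103571, so b = 1.
Back-substitute: a = (1.69 − 0.07·1) / 0.135 = 12.

12.00 kg product A, 1.00 kg product B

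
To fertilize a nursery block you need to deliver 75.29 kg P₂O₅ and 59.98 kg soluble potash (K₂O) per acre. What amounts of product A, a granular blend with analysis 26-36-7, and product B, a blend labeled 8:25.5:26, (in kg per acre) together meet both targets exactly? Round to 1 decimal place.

56.5 kg product A, 215.5 kg product B

Per-acre balance (a = product A, b = product B):
P₂O₅: 0.36·a + 0.255·b = 75.29
K₂O: 0.07·a + 0.26·b = 59.98
From row1: a = (75.29 − 0.255·b) / 0.36.
Into row2: 0.07·(75.29 − 0.255·b)/0.36 + 0.26·b = 59.98 → b = 215.479, a = 56.5083.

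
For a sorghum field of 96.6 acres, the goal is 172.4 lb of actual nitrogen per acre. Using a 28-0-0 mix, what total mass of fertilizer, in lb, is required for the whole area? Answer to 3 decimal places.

59478.000 lb

Product per acre = 172.4 / 28% = 615.714 lb.
Total product = 615.714 × 96.6 = 59478 lb.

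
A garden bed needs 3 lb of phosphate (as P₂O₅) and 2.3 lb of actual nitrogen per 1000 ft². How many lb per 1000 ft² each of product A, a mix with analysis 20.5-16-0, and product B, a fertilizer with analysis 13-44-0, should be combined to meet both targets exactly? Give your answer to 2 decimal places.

Let a = lb of product A, b = lb of product B (per 1000 ft²).
P₂O₅: 0.16·a + 0.44·b = 3
N: 0.205·a + 0.13·b = 2.3
From row1: a = (3 − 0.44·b) / 0.16.
Into row2: 0.205·(3 − 0.44·b)/0.16 + 0.13·b = 2.3 → b = 3.55908, a = 8.96254.

8.96 lb product A, 3.56 lb product B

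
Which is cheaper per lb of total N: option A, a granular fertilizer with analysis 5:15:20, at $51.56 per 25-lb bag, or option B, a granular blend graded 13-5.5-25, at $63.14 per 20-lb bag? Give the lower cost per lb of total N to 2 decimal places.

option A: N per bag = 25 × 5% = 1.25 lb; cost = 51.56 / 1.25 = $41.2480/lb N.
option B: N per bag = 20 × 13% = 2.6 lb; cost = 63.14 / 2.6 = $24.2846/lb N.
option B is cheaper.

$24.28 per lb N (option B)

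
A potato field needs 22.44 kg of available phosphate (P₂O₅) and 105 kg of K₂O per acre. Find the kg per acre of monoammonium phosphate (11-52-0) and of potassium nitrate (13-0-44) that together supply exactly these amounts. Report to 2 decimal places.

43.15 kg monoammonium phosphate, 238.64 kg potassium nitrate

Let a = kg of monoammonium phosphate, b = kg of potassium nitrate (per acre).
P₂O₅: 0.52·a + 0·b = 22.44
K₂O: 0·a + 0.44·b = 105
Solving simultaneously: a = 43.1538, b = 238.636.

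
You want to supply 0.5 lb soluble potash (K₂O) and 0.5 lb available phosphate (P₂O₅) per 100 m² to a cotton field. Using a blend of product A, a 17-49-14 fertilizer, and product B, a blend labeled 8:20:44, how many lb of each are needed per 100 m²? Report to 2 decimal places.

With a, b = lb per 100 m² of product A and product B:
K₂O: 0.14·a + 0.44·b = 0.5
P₂O₅: 0.49·a + 0.2·b = 0.5
Solving simultaneously: a = 0.639659, b = 0.932836.

0.64 lb product A, 0.93 lb product B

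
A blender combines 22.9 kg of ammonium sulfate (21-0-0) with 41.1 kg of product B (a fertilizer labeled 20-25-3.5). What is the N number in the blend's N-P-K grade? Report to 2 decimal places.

Total mass = 22.9 + 41.1 = 64 kg.
N mass = 21%×22.9 + 20%×41.1 = 13.029 kg.
% N = 13.029 / 64 = 20.3578%.

20.36% N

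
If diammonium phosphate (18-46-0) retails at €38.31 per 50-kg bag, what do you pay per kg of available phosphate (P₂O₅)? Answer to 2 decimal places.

P₂O₅ in bag = 50 × 46% = 23 kg.
Cost per kg P₂O₅ = €38.31 / 23 = €1.6657.

€1.67 per kg P₂O₅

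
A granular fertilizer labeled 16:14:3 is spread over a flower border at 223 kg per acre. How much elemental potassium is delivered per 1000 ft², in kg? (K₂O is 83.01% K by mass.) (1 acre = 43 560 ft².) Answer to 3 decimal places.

K₂O per acre = 223 × 3% = 6.69 kg.
Elemental K = 6.69 × 0.8301 = 5.55337 kg per acre.
Convert to per 1000 ft²: 5.55337 × 0.0229568 = 0.127488 kg.

0.127 kg K per thousand sq ft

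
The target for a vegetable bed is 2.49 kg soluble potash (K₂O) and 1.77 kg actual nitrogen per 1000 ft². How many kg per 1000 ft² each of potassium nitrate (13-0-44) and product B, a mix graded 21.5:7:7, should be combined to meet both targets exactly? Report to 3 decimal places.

Per-1000 ft² balance (a = potassium nitrate, b = product B):
K₂O: 0.44·a + 0.07·b = 2.49
N: 0.13·a + 0.215·b = 1.77
Eliminate b: (row1) − 0.07/0.215·(row2) → 0.397674·a = 1.91372, so a = 4.81228.
Then b = (1.77 − 0.13·4.81228) / 0.215 = 5.32281.

4.812 kg potassium nitrate, 5.323 kg product B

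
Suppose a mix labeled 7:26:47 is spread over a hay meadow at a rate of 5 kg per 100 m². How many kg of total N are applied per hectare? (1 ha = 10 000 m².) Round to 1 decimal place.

35.0 kg N per hectare

nitrogen per 100 m² = 5 × 7% = 0.35 kg.
Convert to per hectare: 0.35 × 100 = 35 kg.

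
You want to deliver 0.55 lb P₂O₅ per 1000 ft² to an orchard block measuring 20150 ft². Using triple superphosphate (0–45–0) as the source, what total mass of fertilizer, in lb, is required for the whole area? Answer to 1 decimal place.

Product per 1000 ft² = 0.55 / 45% = 1.22222 lb.
Total product = 1.22222 × 20150 / 1000 = 24.6278 lb.

24.6 lb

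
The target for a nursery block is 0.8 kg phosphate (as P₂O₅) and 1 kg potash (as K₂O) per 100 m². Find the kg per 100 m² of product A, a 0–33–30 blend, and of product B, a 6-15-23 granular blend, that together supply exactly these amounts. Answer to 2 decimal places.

With a, b = kg per 100 m² of product A and product B:
P₂O₅: 0.33·a + 0.15·b = 0.8
K₂O: 0.3·a + 0.23·b = 1
From row1: a = (0.8 − 0.15·b) / 0.33.
Into row2: 0.3·(0.8 − 0.15·b)/0.33 + 0.23·b = 1 → b = 2.91262, a = 1.10032.

1.10 kg product A, 2.91 kg product B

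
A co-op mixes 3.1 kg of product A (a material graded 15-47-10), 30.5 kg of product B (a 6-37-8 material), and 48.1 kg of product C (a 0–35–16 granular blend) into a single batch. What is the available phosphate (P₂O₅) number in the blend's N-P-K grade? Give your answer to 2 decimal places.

Total mass = 3.1 + 30.5 + 48.1 = 81.7 kg.
P₂O₅ mass = 47%×3.1 + 37%×30.5 + 35%×48.1 = 29.577 kg.
% P₂O₅ = 29.577 / 81.7 = 36.202%.

36.20% P₂O₅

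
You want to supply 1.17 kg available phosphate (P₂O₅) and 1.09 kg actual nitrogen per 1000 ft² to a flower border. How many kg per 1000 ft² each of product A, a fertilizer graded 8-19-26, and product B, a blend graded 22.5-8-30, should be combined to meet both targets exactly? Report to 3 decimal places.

4.843 kg product A, 3.122 kg product B

Per-1000 ft² balance (a = product A, b = product B):
P₂O₅: 0.19·a + 0.08·b = 1.17
N: 0.08·a + 0.225·b = 1.09
Solving simultaneously: a = 4.84319, b = 3.12242.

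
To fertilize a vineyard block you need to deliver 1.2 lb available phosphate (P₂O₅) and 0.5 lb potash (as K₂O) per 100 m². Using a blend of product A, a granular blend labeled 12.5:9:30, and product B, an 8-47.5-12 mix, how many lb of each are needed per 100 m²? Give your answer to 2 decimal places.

Let a = lb of product A, b = lb of product B (per 100 m²).
P₂O₅: 0.09·a + 0.475·b = 1.2
K₂O: 0.3·a + 0.12·b = 0.5
From row1: a = (1.2 − 0.475·b) / 0.09.
Into row2: 0.3·(1.2 − 0.475·b)/0.09 + 0.12·b = 0.5 → b = 2.3918, a = 0.709947.

0.71 lb product A, 2.39 lb product B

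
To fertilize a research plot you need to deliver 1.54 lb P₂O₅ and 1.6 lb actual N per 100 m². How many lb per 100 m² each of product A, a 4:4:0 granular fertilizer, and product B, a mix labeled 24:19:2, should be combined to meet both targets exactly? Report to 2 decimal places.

32.80 lb product A, 1.20 lb product B

With a, b = lb per 100 m² of product A and product B:
P₂O₅: 0.04·a + 0.19·b = 1.54
N: 0.04·a + 0.24·b = 1.6
Solving simultaneously: a = 32.8, b = 1.2.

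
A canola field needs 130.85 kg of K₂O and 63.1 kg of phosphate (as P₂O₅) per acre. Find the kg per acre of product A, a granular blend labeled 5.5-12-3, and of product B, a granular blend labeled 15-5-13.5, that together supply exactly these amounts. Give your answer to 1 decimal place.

Let a = kg of product A, b = kg of product B (per acre).
K₂O: 0.03·a + 0.135·b = 130.85
P₂O₅: 0.12·a + 0.05·b = 63.1
Eliminate b: (row1) − 0.135/0.05·(row2) → -0.294·a = -39.52, so a = 134.422.
Then b = (63.1 − 0.12·134.422) / 0.05 = 939.388.

134.4 kg product A, 939.4 kg product B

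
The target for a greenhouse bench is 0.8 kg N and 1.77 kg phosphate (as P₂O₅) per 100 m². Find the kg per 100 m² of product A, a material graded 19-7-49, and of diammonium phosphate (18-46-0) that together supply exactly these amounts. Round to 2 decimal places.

With a, b = kg per 100 m² of product A and diammonium phosphate:
N: 0.19·a + 0.18·b = 0.8
P₂O₅: 0.07·a + 0.46·b = 1.77
Solving simultaneously: a = 0.660428, b = 3.74733.

0.66 kg product A, 3.75 kg diammonium phosphate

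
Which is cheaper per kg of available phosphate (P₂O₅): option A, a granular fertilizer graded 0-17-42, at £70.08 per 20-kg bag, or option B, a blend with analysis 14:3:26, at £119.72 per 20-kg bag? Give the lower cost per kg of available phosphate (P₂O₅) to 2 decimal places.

option A: P₂O₅ per bag = 20 × 17% = 3.4 kg; cost = 70.08 / 3.4 = £20.6118/kg P₂O₅.
option B: P₂O₅ per bag = 20 × 3% = 0.6 kg; cost = 119.72 / 0.6 = £199.5333/kg P₂O₅.
option A is cheaper.

£20.61 per kg P₂O₅ (option A)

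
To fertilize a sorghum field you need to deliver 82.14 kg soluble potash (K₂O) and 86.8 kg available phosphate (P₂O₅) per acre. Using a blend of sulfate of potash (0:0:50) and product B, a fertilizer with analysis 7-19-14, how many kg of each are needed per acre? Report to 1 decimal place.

Let a = kg of sulfate of potash, b = kg of product B (per acre).
K₂O: 0.5·a + 0.14·b = 82.14
P₂O₅: 0·a + 0.19·b = 86.8
Solving simultaneously: a = 36.3642, b = 456.842.

36.4 kg sulfate of potash, 456.8 kg product B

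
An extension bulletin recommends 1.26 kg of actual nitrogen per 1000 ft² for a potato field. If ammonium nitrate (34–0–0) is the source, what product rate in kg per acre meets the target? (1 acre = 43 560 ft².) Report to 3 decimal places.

161.428 kg of product per acre

Product per 1000 ft² = 1.26 / 34% = 3.70588 kg.
Convert to per acre: 3.70588 × 43.56 = 161.4282 kg.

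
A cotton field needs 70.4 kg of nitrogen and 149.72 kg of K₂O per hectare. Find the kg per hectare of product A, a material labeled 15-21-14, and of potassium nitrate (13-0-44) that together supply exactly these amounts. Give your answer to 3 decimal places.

Per-hectare balance (a = product A, b = potassium nitrate):
N: 0.15·a + 0.13·b = 70.4
K₂O: 0.14·a + 0.44·b = 149.72
Eliminate b: (row1) − 0.13/0.44·(row2) → 0.108636·a = 26.1645, so a = 240.8452.
Then b = (149.72 − 0.14·240.8452) / 0.44 = 263.6402.

240.845 kg product A, 263.640 kg potassium nitrate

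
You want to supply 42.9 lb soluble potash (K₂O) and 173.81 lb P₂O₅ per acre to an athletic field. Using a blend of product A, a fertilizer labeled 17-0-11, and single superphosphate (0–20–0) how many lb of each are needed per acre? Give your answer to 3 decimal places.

Per-acre balance (a = product A, b = single superphosphate):
K₂O: 0.11·a + 0·b = 42.9
P₂O₅: 0·a + 0.2·b = 173.81
Solving simultaneously: a = 390, b = 869.05.

390.000 lb product A, 869.050 lb single superphosphate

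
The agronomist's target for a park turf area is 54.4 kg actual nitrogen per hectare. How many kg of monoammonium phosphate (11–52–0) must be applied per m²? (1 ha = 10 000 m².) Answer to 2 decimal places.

Product per hectare = 54.4 / 11% = 494.545 kg.
Convert to per m²: 494.545 × 0.0001 = 0.0494545 kg.

0.05 kg of product per sq m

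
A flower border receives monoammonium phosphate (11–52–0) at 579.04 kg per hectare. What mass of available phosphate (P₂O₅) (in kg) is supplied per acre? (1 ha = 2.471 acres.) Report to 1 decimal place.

P₂O₅ per hectare = 579.04 × 52% = 301.101 kg.
Convert to per acre: 301.101 × 0.404694 = 121.854 kg.

121.9 kg P₂O₅ per acre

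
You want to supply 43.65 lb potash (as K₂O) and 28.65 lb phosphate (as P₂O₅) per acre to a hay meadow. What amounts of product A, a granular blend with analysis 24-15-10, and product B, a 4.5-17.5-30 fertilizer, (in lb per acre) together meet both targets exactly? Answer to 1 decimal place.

34.8 lb product A, 133.9 lb product B

With a, b = lb per acre of product A and product B:
K₂O: 0.1·a + 0.3·b = 43.65
P₂O₅: 0.15·a + 0.175·b = 28.65
From row1: a = (43.65 − 0.3·b) / 0.1.
Into row2: 0.15·(43.65 − 0.3·b)/0.1 + 0.175·b = 28.65 → b = 133.909, a = 34.7727.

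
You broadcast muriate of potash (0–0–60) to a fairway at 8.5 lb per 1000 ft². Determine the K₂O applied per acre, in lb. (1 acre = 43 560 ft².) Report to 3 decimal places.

K₂O per 1000 ft² = 8.5 × 60% = 5.1 lb.
Convert to per acre: 5.1 × 43.56 = 222.156 lb.

222.156 lb K₂O per acre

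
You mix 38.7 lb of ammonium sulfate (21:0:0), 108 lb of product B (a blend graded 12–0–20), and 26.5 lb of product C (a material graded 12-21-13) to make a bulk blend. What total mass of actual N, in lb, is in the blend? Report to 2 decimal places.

24.27 lb N

N mass = 21%×38.7 + 12%×108 + 12%×26.5 = 24.267 lb.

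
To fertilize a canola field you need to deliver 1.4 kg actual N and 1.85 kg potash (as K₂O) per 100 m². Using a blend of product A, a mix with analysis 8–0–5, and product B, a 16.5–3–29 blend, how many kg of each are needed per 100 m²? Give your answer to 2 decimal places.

Per-100 m² balance (a = product A, b = product B):
N: 0.08·a + 0.165·b = 1.4
K₂O: 0.05·a + 0.29·b = 1.85
Eliminate b: (row1) − 0.165/0.29·(row2) → 0.0515517·a = 0.347414, so a = 6.73913.
Then b = (1.85 − 0.05·6.73913) / 0.29 = 5.21739.

6.74 kg product A, 5.22 kg product B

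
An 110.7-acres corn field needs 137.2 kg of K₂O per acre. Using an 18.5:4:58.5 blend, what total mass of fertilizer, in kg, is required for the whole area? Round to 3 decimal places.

25962.462 kg

Product per acre = 137.2 / 58.5% = 234.53 kg.
Total product = 234.53 × 110.7 = 25962.4615 kg.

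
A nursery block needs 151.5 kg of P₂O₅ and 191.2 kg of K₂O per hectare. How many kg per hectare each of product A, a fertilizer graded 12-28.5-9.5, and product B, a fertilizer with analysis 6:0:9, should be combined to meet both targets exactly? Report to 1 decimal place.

With a, b = kg per hectare of product A and product B:
P₂O₅: 0.285·a + 0·b = 151.5
K₂O: 0.095·a + 0.09·b = 191.2
From row1: a = (151.5 − 0·b) / 0.285.
Into row2: 0.095·(151.5 − 0·b)/0.285 + 0.09·b = 191.2 → b = 1563.33, a = 531.579.

531.6 kg product A, 1563.3 kg product B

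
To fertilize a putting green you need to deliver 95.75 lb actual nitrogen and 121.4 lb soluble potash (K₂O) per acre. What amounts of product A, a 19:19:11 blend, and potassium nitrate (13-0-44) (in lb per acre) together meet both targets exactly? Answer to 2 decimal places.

380.20 lb product A, 180.86 lb potassium nitrate

Let a = lb of product A, b = lb of potassium nitrate (per acre).
N: 0.19·a + 0.13·b = 95.75
K₂O: 0.11·a + 0.44·b = 121.4
Eliminate b: (row1) − 0.13/0.44·(row2) → 0.1575·a = 59.8818, so a = 380.202.
Then b = (121.4 − 0.11·380.202) / 0.44 = 180.859.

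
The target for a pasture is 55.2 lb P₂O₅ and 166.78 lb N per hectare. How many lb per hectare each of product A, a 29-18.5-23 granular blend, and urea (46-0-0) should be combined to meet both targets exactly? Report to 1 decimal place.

Per-hectare balance (a = product A, b = urea):
P₂O₅: 0.185·a + 0·b = 55.2
N: 0.29·a + 0.46·b = 166.78
From row1: a = (55.2 − 0·b) / 0.185.
Into row2: 0.29·(55.2 − 0·b)/0.185 + 0.46·b = 166.78 → b = 174.457, a = 298.378.

298.4 lb product A, 174.5 lb urea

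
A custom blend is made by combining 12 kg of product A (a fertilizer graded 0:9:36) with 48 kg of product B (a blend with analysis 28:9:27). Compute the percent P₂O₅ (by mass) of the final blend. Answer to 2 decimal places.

9.00% P₂O₅

Total mass = 12 + 48 = 60 kg.
P₂O₅ mass = 9%×12 + 9%×48 = 5.4 kg.
% P₂O₅ = 5.4 / 60 = 9%.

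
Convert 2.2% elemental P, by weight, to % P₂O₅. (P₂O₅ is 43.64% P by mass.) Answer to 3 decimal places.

5.041% P₂O₅

%P₂O₅ = 2.2 / 0.4364 = 5.04125%.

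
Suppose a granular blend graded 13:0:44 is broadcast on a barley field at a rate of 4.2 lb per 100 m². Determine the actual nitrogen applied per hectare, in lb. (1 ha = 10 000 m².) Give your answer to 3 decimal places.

nitrogen per 100 m² = 4.2 × 13% = 0.546 lb.
Convert to per hectare: 0.546 × 100 = 54.6 lb.

54.600 lb N per hectare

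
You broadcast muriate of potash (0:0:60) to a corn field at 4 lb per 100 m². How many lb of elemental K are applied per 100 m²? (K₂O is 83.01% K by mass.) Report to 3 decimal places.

K₂O per 100 m² = 4 × 60% = 2.4 lb.
Elemental K = 2.4 × 0.8301 = 1.99224 lb per 100 m².

1.992 lb K per hundred sq m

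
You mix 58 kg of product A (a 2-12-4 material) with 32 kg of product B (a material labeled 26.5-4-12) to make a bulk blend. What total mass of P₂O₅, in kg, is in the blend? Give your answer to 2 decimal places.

8.24 kg P₂O₅

P₂O₅ mass = 12%×58 + 4%×32 = 8.24 kg.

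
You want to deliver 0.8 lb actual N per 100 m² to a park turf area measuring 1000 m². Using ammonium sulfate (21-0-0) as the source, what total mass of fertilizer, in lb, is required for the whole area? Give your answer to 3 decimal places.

Product per 100 m² = 0.8 / 21% = 3.80952 lb.
Total product = 3.80952 × 1000 / 100 = 38.0952 lb.

38.095 lb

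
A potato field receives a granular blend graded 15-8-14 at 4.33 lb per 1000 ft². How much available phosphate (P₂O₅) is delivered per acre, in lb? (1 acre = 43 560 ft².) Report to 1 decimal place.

P₂O₅ per 1000 ft² = 4.33 × 8% = 0.3464 lb.
Convert to per acre: 0.3464 × 43.56 = 15.0892 lb.

15.1 lb P₂O₅ per acre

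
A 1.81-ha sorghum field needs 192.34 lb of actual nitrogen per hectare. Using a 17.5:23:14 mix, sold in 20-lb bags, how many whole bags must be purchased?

Product per hectare = 192.34 / 17.5% = 1099.09 lb.
Total product = 1099.09 × 1.81 = 1989.35 lb.
Bags = ⌈1989.35 / 20⌉ = 100.

100 bags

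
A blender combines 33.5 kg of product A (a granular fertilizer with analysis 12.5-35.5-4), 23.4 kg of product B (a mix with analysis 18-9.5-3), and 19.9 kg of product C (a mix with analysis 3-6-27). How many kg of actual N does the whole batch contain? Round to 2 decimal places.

9.00 kg N

N mass = 12.5%×33.5 + 18%×23.4 + 3%×19.9 = 8.9965 kg.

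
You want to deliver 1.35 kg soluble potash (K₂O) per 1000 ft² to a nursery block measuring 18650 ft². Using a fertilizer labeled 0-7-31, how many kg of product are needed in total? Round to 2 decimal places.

81.22 kg

Product per 1000 ft² = 1.35 / 31% = 4.35484 kg.
Total product = 4.35484 × 18650 / 1000 = 81.2177 kg.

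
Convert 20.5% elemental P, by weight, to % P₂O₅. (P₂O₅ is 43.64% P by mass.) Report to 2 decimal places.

%P₂O₅ = 20.5 / 0.4364 = 46.9753%.

46.98% P₂O₅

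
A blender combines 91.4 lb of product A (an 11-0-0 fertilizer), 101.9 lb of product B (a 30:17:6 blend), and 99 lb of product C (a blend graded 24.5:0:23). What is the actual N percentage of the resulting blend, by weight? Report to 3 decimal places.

Total mass = 91.4 + 101.9 + 99 = 292.3 lb.
N mass = 11%×91.4 + 30%×101.9 + 24.5%×99 = 64.879 lb.
% N = 64.879 / 292.3 = 22.19603%.

22.196% N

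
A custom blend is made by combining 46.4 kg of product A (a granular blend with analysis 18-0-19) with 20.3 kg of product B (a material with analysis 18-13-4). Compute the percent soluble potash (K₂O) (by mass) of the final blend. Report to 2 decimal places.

Total mass = 46.4 + 20.3 = 66.7 kg.
K₂O mass = 19%×46.4 + 4%×20.3 = 9.628 kg.
% K₂O = 9.628 / 66.7 = 14.4348%.

14.43% K₂O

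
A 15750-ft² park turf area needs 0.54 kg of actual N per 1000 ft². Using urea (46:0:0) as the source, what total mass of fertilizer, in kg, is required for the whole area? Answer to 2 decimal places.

Product per 1000 ft² = 0.54 / 46% = 1.17391 kg.
Total product = 1.17391 × 15750 / 1000 = 18.4891 kg.

18.49 kg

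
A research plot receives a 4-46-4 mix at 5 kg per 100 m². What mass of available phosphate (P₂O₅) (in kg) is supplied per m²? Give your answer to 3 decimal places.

0.023 kg P₂O₅ per sq m

P₂O₅ per 100 m² = 5 × 46% = 2.3 kg.
Convert to per m²: 2.3 × 0.01 = 0.023 kg.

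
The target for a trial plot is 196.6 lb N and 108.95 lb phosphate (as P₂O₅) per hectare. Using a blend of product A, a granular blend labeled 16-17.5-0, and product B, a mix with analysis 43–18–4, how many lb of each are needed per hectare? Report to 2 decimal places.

246.73 lb product A, 365.40 lb product B

Let a = lb of product A, b = lb of product B (per hectare).
N: 0.16·a + 0.43·b = 196.6
P₂O₅: 0.175·a + 0.18·b = 108.95
Eliminate a: (row1) − 0.16/0.175·(row2) → 0.265429·b = 96.9886, so b = 365.404.
Back-substitute: a = (196.6 − 0.43·365.404) / 0.16 = 246.728.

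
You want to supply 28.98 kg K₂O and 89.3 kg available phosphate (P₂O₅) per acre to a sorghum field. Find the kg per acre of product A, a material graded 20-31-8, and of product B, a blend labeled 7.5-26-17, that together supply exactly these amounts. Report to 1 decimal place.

With a, b = kg per acre of product A and product B:
K₂O: 0.08·a + 0.17·b = 28.98
P₂O₅: 0.31·a + 0.26·b = 89.3
Eliminate a: (row1) − 0.08/0.31·(row2) → 0.102903·b = 5.93484, so b = 57.674.
Back-substitute: a = (28.98 − 0.17·57.674) / 0.08 = 239.693.

239.7 kg product A, 57.7 kg product B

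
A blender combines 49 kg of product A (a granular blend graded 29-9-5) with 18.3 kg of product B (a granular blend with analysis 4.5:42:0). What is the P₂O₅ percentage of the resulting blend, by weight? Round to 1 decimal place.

Total mass = 49 + 18.3 = 67.3 kg.
P₂O₅ mass = 9%×49 + 42%×18.3 = 12.096 kg.
% P₂O₅ = 12.096 / 67.3 = 17.9733%.

18.0% P₂O₅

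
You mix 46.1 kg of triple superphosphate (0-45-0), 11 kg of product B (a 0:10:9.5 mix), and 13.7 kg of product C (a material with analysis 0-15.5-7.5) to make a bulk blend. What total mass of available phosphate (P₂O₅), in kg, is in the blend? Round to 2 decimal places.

P₂O₅ mass = 45%×46.1 + 10%×11 + 15.5%×13.7 = 23.9685 kg.

23.97 kg P₂O₅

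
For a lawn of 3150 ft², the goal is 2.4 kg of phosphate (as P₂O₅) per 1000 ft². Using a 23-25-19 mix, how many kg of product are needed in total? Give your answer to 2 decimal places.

Product per 1000 ft² = 2.4 / 25% = 9.6 kg.
Total product = 9.6 × 3150 / 1000 = 30.24 kg.

30.24 kg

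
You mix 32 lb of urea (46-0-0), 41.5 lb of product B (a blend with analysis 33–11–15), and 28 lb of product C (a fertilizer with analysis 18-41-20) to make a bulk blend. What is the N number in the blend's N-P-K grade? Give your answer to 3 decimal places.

Total mass = 32 + 41.5 + 28 = 101.5 lb.
N mass = 46%×32 + 33%×41.5 + 18%×28 = 33.455 lb.
% N = 33.455 / 101.5 = 32.9606%.

32.961% N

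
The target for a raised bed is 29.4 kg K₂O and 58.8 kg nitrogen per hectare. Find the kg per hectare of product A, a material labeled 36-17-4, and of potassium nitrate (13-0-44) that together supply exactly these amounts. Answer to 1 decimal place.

143.9 kg product A, 53.7 kg potassium nitrate

Per-hectare balance (a = product A, b = potassium nitrate):
K₂O: 0.04·a + 0.44·b = 29.4
N: 0.36·a + 0.13·b = 58.8
Eliminate b: (row1) − 0.44/0.13·(row2) → -1.17846·a = -169.615, so a = 143.93.
Then b = (58.8 − 0.36·143.93) / 0.13 = 53.7337.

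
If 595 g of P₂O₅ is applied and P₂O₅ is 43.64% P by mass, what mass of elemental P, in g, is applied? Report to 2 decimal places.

P = 595 × 0.4364 = 259.658 g.

259.66 g P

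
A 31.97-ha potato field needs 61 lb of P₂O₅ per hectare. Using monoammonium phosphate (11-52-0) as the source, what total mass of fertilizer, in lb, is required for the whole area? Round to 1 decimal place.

3750.3 lb

Product per hectare = 61 / 52% = 117.308 lb.
Total product = 117.308 × 31.97 = 3750.33 lb.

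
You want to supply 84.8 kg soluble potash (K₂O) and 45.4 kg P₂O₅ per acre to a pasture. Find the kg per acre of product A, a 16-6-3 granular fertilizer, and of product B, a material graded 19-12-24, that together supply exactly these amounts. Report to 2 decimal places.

With a, b = kg per acre of product A and product B:
K₂O: 0.03·a + 0.24·b = 84.8
P₂O₅: 0.06·a + 0.12·b = 45.4
Eliminate a: (row1) − 0.03/0.06·(row2) → 0.18·b = 62.1, so b = 345.
Back-substitute: a = (84.8 − 0.24·345) / 0.03 = 66.6667.

66.67 kg product A, 345.00 kg product B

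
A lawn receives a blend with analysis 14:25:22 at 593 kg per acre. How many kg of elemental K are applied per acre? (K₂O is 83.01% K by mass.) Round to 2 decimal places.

108.29 kg K per acre

K₂O per acre = 593 × 22% = 130.46 kg.
Elemental K = 130.46 × 0.8301 = 108.2948 kg per acre.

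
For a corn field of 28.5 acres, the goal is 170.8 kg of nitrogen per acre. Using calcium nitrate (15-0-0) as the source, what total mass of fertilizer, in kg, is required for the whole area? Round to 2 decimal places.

Product per acre = 170.8 / 15% = 1138.67 kg.
Total product = 1138.67 × 28.5 = 32452 kg.

32452.00 kg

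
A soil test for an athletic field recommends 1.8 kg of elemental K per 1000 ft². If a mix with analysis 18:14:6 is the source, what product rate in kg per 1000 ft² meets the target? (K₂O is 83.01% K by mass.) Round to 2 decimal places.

36.14 kg of product per thousand sq ft

As K₂O: 1.8 / 0.8301 = 2.16841 kg per 1000 ft².
Product per 1000 ft² = 2.16841 / 6% = 36.1402 kg.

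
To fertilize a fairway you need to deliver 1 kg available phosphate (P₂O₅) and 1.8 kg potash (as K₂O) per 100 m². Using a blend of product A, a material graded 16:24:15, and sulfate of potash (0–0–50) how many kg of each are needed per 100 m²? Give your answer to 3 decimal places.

4.167 kg product A, 2.350 kg sulfate of potash

Per-100 m² balance (a = product A, b = sulfate of potash):
P₂O₅: 0.24·a + 0·b = 1
K₂O: 0.15·a + 0.5·b = 1.8
Eliminate a: (row1) − 0.24/0.15·(row2) → -0.8·b = -1.88, so b = 2.35.
Back-substitute: a = (1 − 0·2.35) / 0.24 = 4.16667.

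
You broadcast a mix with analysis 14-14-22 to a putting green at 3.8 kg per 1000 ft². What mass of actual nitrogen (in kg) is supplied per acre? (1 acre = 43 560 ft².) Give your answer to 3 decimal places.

23.174 kg N per acre

nitrogen per 1000 ft² = 3.8 × 14% = 0.532 kg.
Convert to per acre: 0.532 × 43.56 = 23.1739 kg.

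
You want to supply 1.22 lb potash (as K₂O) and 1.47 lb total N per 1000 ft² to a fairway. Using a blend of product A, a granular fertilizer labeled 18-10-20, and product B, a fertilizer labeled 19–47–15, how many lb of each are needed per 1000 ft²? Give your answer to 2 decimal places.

1.03 lb product A, 6.76 lb product B

With a, b = lb per 1000 ft² of product A and product B:
K₂O: 0.2·a + 0.15·b = 1.22
N: 0.18·a + 0.19·b = 1.47
Solving simultaneously: a = 1.02727, b = 6.76364.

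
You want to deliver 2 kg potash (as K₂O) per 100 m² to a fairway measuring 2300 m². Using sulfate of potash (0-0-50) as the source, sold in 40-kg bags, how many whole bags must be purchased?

3 bags

Product per 100 m² = 2 / 50% = 4 kg.
Total product = 4 × 2300 / 100 = 92 kg.
Bags = ⌈92 / 40⌉ = 3.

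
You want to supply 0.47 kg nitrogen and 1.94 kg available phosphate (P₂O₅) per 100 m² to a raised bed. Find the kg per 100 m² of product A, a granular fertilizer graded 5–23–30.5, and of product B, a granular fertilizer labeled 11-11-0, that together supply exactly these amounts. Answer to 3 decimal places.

With a, b = kg per 100 m² of product A and product B:
N: 0.05·a + 0.11·b = 0.47
P₂O₅: 0.23·a + 0.11·b = 1.94
Eliminate b: (row1) − 0.11/0.11·(row2) → -0.18·a = -1.47, so a = 8.16667.
Then b = (1.94 − 0.23·8.16667) / 0.11 = 0.560606.

8.167 kg product A, 0.561 kg product B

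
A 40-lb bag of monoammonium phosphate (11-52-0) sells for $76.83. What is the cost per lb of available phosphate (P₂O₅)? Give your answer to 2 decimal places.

$3.69 per lb P₂O₅

P₂O₅ in bag = 40 × 52% = 20.8 lb.
Cost per lb P₂O₅ = $76.83 / 20.8 = $3.6937.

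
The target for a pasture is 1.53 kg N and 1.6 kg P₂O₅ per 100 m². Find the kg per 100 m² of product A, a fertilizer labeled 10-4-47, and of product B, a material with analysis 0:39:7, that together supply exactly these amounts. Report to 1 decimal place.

15.3 kg product A, 2.5 kg product B

Per-100 m² balance (a = product A, b = product B):
N: 0.1·a + 0·b = 1.53
P₂O₅: 0.04·a + 0.39·b = 1.6
Eliminate a: (row1) − 0.1/0.04·(row2) → -0.975·b = -2.47, so b = 2.53333.
Back-substitute: a = (1.53 − 0·2.53333) / 0.1 = 15.3.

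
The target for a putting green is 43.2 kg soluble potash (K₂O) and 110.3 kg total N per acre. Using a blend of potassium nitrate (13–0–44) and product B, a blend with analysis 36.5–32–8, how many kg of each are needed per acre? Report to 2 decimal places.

Per-acre balance (a = potassium nitrate, b = product B):
K₂O: 0.44·a + 0.08·b = 43.2
N: 0.13·a + 0.365·b = 110.3
From row1: a = (43.2 − 0.08·b) / 0.44.
Into row2: 0.13·(43.2 − 0.08·b)/0.44 + 0.365·b = 110.3 → b = 285.726, a = 46.2317.

46.23 kg potassium nitrate, 285.73 kg product B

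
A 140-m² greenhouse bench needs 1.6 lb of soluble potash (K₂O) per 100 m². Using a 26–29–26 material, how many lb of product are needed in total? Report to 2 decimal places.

8.62 lb

Product per 100 m² = 1.6 / 26% = 6.15385 lb.
Total product = 6.15385 × 140 / 100 = 8.61538 lb.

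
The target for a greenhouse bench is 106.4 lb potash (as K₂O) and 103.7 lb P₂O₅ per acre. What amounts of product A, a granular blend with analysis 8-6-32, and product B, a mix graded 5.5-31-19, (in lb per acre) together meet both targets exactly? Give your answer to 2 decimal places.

151.26 lb product A, 305.24 lb product B

Per-acre balance (a = product A, b = product B):
K₂O: 0.32·a + 0.19·b = 106.4
P₂O₅: 0.06·a + 0.31·b = 103.7
Eliminate a: (row1) − 0.32/0.06·(row2) → -1.46333·b = -446.667, so b = 305.239.
Back-substitute: a = (106.4 − 0.19·305.239) / 0.32 = 151.264.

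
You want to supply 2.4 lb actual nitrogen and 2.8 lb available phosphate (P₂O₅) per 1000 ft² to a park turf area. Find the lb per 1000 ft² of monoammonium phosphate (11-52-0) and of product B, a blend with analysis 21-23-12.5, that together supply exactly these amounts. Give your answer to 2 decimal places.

With a, b = lb per 1000 ft² of monoammonium phosphate and product B:
N: 0.11·a + 0.21·b = 2.4
P₂O₅: 0.52·a + 0.23·b = 2.8
Eliminate a: (row1) − 0.11/0.52·(row2) → 0.161346·b = 1.80769, so b = 11.2038.
Back-substitute: a = (2.4 − 0.21·11.2038) / 0.11 = 0.429082.

0.43 lb monoammonium phosphate, 11.20 lb product B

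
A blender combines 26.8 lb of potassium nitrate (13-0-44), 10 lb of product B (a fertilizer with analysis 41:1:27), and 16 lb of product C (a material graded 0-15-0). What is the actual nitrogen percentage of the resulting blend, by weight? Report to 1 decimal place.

14.4% N

Total mass = 26.8 + 10 + 16 = 52.8 lb.
N mass = 13%×26.8 + 41%×10 + 0%×16 = 7.584 lb.
% N = 7.584 / 52.8 = 14.3636%.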